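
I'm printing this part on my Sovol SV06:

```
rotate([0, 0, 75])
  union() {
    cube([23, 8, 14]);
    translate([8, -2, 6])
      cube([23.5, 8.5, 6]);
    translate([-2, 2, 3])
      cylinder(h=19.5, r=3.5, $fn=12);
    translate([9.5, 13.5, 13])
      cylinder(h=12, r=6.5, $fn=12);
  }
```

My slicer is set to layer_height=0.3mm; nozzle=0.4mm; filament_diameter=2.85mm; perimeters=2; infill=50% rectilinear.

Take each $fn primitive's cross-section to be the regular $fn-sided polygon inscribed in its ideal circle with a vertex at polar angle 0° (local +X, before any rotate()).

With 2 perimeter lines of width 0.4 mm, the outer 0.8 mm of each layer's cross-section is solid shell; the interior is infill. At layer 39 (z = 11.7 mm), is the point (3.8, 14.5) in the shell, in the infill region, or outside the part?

At z = 11.7 mm: the 23×8 cube contributes its full rectangle; the cube at (8, -2) is present — its section is the full 23.5×8.5 rectangle; the r=3.5 cylinder at (-2, 2) gives a regular 12-gon of circumradius 3.5 (constant along its height); the cylinder at (9.5, 13.5) does not reach this height (z outside [13, 25]); Merging all regions: the regions partially overlap (shared area 102.69 mm²), so overlapping operands fuse into one piece — 1 connected region; (rotated 75° about Z; rotation is an isometry so areas/perimeters/island counts are preserved). Overall, the cross-section is a single solid region. Undo the 75° rotation: the query point maps to (14.989, 0.082) in the un-rotated model frame. The nearest boundary edge runs (31.50, -2.00)→(8.00, -2.00); distance from the point to it = 2.08 mm. The point is inside the cross-section and 2.08 mm from the nearest boundary — more than the 0.8 mm shell width (2 × 0.4), so it's in the infill interior.

infill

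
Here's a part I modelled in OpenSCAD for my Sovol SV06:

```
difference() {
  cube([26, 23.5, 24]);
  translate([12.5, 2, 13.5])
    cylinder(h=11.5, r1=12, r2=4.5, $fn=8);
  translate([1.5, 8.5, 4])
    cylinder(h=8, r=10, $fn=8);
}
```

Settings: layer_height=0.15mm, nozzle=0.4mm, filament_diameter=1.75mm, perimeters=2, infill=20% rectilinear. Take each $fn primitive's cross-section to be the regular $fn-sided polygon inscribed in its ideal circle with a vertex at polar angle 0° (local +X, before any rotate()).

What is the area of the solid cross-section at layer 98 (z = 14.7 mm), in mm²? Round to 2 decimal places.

389.84 mm²

At z = 14.7 mm: the cube (footprint 26×23.5) is included at this height (area 611.00 mm²); the cone at (12.5, 2) contributes a regular 8-gon of circumradius 11.217 (interpolated between r1=12 and r2=4.5 at t=0.104) (area = (8/2)·11.217²·sin(360°/8) = 355.90 mm²); the cylinder at (1.5, 8.5) does not reach this height (z outside [4, 12]); Subtracting the remaining from the first: starting from the 26×23.5 cube (611.00 mm²), the cone at (12.5, 2) partially overlaps it — only the 221.16 mm² overlap (of its 355.90 mm²) is removed, clipping the outline — area = 389.84 mm². Overall, the cross-section is a single solid region. Net area = 389.84 mm².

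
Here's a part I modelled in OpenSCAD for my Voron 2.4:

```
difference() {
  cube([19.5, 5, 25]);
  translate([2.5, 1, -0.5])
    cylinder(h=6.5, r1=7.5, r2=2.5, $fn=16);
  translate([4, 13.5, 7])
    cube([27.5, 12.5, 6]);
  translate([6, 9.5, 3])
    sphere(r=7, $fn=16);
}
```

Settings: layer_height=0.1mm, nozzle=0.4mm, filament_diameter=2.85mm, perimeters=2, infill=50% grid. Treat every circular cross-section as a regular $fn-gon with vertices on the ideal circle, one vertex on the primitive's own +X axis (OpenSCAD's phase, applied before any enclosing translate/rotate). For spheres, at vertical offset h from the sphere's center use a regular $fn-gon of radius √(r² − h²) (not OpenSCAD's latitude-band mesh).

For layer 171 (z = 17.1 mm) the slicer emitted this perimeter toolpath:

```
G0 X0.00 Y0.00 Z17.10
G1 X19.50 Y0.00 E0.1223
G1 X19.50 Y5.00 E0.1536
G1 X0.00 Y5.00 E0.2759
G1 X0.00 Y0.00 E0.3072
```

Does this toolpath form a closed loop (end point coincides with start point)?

yes

Start point (G0): (0.00, 0.00). End point (last G1): the path returns to the start — closed.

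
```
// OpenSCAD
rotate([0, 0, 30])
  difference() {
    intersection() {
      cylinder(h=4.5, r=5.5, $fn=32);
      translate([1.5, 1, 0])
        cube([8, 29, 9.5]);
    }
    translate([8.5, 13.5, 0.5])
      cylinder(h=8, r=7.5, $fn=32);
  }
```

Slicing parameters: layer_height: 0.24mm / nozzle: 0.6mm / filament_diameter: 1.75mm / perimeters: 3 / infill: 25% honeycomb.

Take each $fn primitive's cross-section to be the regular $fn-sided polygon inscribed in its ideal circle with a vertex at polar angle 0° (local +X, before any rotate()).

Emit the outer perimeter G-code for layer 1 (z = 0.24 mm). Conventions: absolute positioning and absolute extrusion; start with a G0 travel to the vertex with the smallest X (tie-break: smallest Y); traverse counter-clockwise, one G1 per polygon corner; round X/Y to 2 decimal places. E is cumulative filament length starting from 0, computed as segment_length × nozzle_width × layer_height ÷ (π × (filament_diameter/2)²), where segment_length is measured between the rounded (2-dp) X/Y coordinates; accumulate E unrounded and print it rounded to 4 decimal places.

At z = 0.24 mm: the r=5.5 cylinder contributes a regular 32-gon of circumradius 5.5; the cube at (1.5, 1) (footprint 8×29) is included at this height; After intersecting: the 8×29 cube at (1.5, 1) partially overlaps the r=5.5 cylinder; clipping to the common part keeps 11.53 mm² — 1 connected region; the cylinder at (8.5, 13.5) does not reach this height (z outside [0.5, 8.5]); After the difference (first − rest): none of the subtracted shapes is present at this height, so the result so far is unchanged — 1 connected region; (rotated 30° about Z; rotation is an isometry so areas/perimeters/island counts are preserved). The outline is a single polygon with 9 vertices. Extrusion per mm of travel: 0.6 × 0.24 / (π × 0.875²) = 0.059868. Accumulating E over each segment gives final E = 0.8533.

G0 X-1.33 Y5.31 Z0.24
G1 X0.80 Y1.62 E0.2551
G1 X4.18 Y3.57 E0.4887
G1 X4.14 Y3.63 E0.4930
G1 X3.35 Y4.36 E0.5574
G1 X2.43 Y4.93 E0.6222
G1 X1.42 Y5.31 E0.6868
G1 X0.36 Y5.49 E0.7512
G1 X-0.72 Y5.45 E0.8159
G1 X-1.33 Y5.31 E0.8533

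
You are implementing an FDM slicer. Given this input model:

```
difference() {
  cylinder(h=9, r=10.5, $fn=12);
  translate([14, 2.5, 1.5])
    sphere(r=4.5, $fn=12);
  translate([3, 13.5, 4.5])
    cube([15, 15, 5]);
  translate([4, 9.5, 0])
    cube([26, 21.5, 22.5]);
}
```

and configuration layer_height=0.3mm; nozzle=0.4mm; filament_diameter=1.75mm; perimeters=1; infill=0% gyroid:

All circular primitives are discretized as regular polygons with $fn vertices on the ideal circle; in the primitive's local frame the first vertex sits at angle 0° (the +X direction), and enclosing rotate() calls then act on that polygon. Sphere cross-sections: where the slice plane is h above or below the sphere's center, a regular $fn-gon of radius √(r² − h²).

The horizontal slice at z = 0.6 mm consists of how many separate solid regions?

1

At z = 0.6 mm: the r=10.5 cylinder gives a regular 12-gon of circumradius 10.5 (constant along its height); the r=4.5 sphere at (14, 2.5) slices to a regular 12-gon of circumradius 4.409 (√(r²−h²) with h=0.9 from center); the cube at (3, 13.5) is not intersected at this z (z outside [4.5, 9.5]); the cube at (4, 9.5) is present — its section is the full 26×21.5 rectangle; Taking the first minus the rest: starting from the r=10.5 cylinder, the r=4.5 sphere at (14, 2.5) partially overlaps it — only the 0.62 mm² overlap (of its 58.32 mm²) is removed, clipping the outline; the 26×21.5 cube at (4, 9.5) misses the remaining region (no effect) — 1 connected region. The result has 1 disconnected region.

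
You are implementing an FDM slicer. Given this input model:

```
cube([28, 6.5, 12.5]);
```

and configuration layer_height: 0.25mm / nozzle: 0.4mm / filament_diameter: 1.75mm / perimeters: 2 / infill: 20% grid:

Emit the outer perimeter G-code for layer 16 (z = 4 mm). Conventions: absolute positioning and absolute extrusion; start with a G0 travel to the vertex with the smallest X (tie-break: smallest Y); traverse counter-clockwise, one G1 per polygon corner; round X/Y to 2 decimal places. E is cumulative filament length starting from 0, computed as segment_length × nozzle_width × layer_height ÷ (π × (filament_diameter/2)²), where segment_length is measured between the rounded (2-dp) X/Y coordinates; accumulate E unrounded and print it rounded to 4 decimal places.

At z = 4 mm: the cube (footprint 28×6.5) is included at this height. The outline is a single polygon with 4 vertices. Extrusion per mm of travel: 0.4 × 0.25 / (π × 0.875²) = 0.041575. Accumulating E over each segment gives final E = 2.8687.

G0 X0.00 Y0.00 Z4.00
G1 X28.00 Y0.00 E1.1641
G1 X28.00 Y6.50 E1.4343
G1 X0.00 Y6.50 E2.5984
G1 X0.00 Y0.00 E2.8687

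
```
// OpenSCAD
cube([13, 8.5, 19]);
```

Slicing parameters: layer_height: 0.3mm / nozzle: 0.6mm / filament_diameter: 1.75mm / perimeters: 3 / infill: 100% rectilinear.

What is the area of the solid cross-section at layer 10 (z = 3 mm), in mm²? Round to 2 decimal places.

110.50 mm²

At z = 3 mm: the 13×8.5 cube contributes its full rectangle (area 110.50 mm²). Overall, the cross-section is a single solid region. Net area = 110.50 mm².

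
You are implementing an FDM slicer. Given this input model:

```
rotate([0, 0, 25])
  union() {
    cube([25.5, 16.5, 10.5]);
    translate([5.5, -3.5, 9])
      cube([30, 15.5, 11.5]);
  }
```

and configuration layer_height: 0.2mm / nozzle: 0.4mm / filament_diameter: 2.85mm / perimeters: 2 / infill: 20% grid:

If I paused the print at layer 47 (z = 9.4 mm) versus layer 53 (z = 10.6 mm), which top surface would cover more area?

Layer 47 (z = 9.4): the cube (footprint 25.5×16.5) is included at this height (area 420.75 mm²); the cube at (5.5, -3.5) (footprint 30×15.5) is included at this height (area 465.00 mm²); Merging all regions: the regions partially overlap — summed areas 885.75 mm² minus the doubly-counted overlap 240.00 mm² gives 645.75 mm² — area = 645.75 mm²; (rotated 25° about Z; rotation is an isometry so areas/perimeters/island counts are preserved). So its area = 645.75 mm². Layer 53 (z = 10.6): the cube does not reach this height (z outside [0, 10.5]); the 30×15.5 cube at (5.5, -3.5) contributes its full rectangle (area 465.00 mm²); Merging all regions: only the 30×15.5 cube at (5.5, -3.5) is present, so the union is just that shape — area = 465.00 mm²; (whole slice rotated 25° about Z — lengths, areas and connectivity unchanged). So its area = 465.00 mm². Layer 47 is larger (645.75 vs 465.00 mm²).

layer 47 (z = 9.4 mm)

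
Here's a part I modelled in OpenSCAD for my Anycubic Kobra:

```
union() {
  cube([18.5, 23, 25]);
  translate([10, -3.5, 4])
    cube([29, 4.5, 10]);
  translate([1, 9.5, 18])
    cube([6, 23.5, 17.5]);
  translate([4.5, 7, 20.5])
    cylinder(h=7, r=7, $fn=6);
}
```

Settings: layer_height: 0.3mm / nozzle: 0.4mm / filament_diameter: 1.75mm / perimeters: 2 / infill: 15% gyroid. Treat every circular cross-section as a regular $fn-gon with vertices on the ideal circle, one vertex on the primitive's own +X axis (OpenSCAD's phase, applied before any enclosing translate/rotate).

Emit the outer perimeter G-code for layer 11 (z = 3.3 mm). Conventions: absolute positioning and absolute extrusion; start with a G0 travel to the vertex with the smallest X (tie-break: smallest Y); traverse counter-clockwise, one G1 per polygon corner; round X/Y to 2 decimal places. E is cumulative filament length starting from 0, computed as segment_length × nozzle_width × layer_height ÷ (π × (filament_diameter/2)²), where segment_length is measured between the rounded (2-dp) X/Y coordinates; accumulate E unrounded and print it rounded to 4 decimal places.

G0 X0.00 Y0.00 Z3.30
G1 X18.50 Y0.00 E0.9230
G1 X18.50 Y23.00 E2.0704
G1 X0.00 Y23.00 E2.9934
G1 X0.00 Y0.00 E4.1409

At z = 3.3 mm: the cube is present — its section is the full 18.5×23 rectangle; the cube at (10, -3.5) does not reach this height (z outside [4, 14]); the cube at (1, 9.5) is absent (z outside [18, 35.5]); the cylinder at (4.5, 7) is absent (z outside [20.5, 27.5]); Taking the union: only the 18.5×23 cube is present, so the union is just that shape — 1 connected region. The outline is a single polygon with 4 vertices. Extrusion per mm of travel: 0.4 × 0.3 / (π × 0.875²) = 0.049890. Accumulating E over each segment gives final E = 4.1409.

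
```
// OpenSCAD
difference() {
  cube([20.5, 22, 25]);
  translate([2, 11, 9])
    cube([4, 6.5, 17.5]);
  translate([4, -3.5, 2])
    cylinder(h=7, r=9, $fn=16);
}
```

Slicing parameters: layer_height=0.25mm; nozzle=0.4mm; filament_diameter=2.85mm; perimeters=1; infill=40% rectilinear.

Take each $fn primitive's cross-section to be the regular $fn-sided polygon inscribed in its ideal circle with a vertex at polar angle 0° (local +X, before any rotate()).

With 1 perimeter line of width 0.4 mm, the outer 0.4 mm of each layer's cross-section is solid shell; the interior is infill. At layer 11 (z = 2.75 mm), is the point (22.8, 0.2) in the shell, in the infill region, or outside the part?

At z = 2.75 mm: the cube is present — its section is the full 20.5×22 rectangle; the cube at (2, 11) does not reach this height (z outside [9, 26.5]); the r=9 cylinder at (4, -3.5) gives a regular 16-gon of circumradius 9 (constant along its height); After the difference (first − rest): starting from the 20.5×22 cube, the r=9 cylinder at (4, -3.5) partially overlaps it — only the 52.05 mm² overlap (of its 247.98 mm²) is removed, clipping the outline — 1 connected region. Overall, the cross-section is a single solid region. The nearest boundary edge runs (20.50, 22.00)→(20.50, 0.00); distance from the point to it = 2.30 mm. The point is not inside any of the regions above, so it lies outside the cross-section (2.30 mm from the nearest boundary).

outside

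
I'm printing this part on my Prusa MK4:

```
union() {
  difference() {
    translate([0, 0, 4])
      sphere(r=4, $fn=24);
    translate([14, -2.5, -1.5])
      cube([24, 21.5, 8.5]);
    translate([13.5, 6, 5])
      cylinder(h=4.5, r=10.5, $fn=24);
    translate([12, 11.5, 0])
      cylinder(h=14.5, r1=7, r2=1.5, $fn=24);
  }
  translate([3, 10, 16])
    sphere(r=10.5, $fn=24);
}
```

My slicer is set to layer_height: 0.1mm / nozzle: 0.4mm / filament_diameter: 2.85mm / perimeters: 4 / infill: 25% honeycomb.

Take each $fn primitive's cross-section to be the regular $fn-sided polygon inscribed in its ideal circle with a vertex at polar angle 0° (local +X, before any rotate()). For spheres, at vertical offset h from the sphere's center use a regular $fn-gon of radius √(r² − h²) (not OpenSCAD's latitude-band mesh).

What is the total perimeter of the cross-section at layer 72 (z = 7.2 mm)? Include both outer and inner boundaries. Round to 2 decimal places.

50.92 mm

At z = 7.2 mm: the sphere: section is a regular 24-gon, circumradius = √(r²−h²) = √(4²−3.2²) = 2.400 (perimeter = 2·24·2.400·sin(180°/24) = 15.04 mm); the cube at (14, -2.5) does not reach this height (z outside [-1.5, 7]); the r=10.5 cylinder at (13.5, 6) contributes a regular 24-gon of circumradius 10.5 (perimeter = 2·24·10.500·sin(180°/24) = 65.79 mm); the cone at (12, 11.5) contributes a regular 24-gon of circumradius 4.269 (interpolated between r1=7 and r2=1.5 at t=0.497) (perimeter = 2·24·4.269·sin(180°/24) = 26.75 mm); Taking the first minus the rest: starting from the r=4 sphere, the r=10.5 cylinder at (13.5, 6) misses the remaining region (no effect); the cone at (12, 11.5) misses the remaining region (no effect) — boundary = 15.04 mm; the r=10.5 sphere at (3, 10) slices to a regular 24-gon of circumradius 5.728 (√(r²−h²) with h=8.8 from center) (perimeter = 2·24·5.728·sin(180°/24) = 35.89 mm); Combining (union): the 2 present regions are separate (no shared area or edge), so areas and boundary lengths simply add and each stays a separate island — boundary = 50.92 mm. Overall, the cross-section has 2 separate islands. Total boundary length (outer) = 50.92 mm.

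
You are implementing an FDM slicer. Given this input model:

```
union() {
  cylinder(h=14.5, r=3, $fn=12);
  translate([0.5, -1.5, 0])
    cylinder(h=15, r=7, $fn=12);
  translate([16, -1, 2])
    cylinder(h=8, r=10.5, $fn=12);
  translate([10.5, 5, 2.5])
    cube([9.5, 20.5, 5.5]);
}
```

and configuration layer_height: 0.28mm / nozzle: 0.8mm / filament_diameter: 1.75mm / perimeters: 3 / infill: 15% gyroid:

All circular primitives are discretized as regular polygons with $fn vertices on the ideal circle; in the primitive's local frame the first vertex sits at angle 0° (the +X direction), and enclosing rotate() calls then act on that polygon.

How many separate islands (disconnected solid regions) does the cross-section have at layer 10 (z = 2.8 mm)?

At z = 2.8 mm: the cylinder: section is a regular 12-gon, circumradius r=3; the r=7 cylinder at (0.5, -1.5) contributes a regular 12-gon of circumradius 7; the r=10.5 cylinder at (16, -1) gives a regular 12-gon of circumradius 10.5 (constant along its height); the cube at (10.5, 5) is present — its section is the full 9.5×20.5 rectangle; Merging all regions: the regions partially overlap (shared area 70.93 mm²), so overlapping operands fuse into one piece — 1 connected region. Overall, the cross-section is a single solid region. Island count = 1.

1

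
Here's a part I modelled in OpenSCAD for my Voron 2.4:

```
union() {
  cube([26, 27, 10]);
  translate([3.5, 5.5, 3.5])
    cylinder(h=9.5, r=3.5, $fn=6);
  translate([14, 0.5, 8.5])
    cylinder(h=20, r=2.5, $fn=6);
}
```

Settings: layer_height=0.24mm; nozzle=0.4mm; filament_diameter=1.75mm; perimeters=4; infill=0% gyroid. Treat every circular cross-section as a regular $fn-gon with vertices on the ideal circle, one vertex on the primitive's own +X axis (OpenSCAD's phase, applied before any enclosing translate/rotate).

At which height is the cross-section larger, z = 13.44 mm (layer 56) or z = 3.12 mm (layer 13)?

layer 13 (z = 3.12 mm)

Layer 56 (z = 13.44): the cube does not reach this height (z outside [0, 10]); the cylinder at (3.5, 5.5) is not intersected at this z (z outside [3.5, 13]); the r=2.5 cylinder at (14, 0.5) gives a regular 6-gon of circumradius 2.5 (constant along its height) (area = (6/2)·2.500²·sin(360°/6) = 16.24 mm²); Taking the union: only the r=2.5 cylinder at (14, 0.5) is present, so the union is just that shape — area = 16.24 mm². So its area = 16.24 mm². Layer 13 (z = 3.12): the cube (footprint 26×27) is included at this height (area 702.00 mm²); the cylinder at (3.5, 5.5) is not intersected at this z (z outside [3.5, 13]); the cylinder at (14, 0.5) is not intersected at this z (z outside [8.5, 28.5]); Taking the union: only the 26×27 cube is present, so the union is just that shape — area = 702.00 mm². So its area = 702.00 mm². Layer 13 is larger (702.00 vs 16.24 mm²).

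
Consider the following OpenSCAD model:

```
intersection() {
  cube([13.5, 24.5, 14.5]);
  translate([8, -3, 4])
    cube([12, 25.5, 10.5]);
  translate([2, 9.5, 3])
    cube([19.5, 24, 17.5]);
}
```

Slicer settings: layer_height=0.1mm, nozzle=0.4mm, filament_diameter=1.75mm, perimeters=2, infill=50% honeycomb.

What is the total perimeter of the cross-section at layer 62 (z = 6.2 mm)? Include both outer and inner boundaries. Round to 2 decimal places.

At z = 6.2 mm: the cube (footprint 13.5×24.5) is included at this height (perimeter 76.00 mm); the cube at (8, -3) is present — its section is the full 12×25.5 rectangle (perimeter 75.00 mm); the 19.5×24 cube at (2, 9.5) contributes its full rectangle (perimeter 87.00 mm); Taking the intersection: the 12×25.5 cube at (8, -3) partially overlaps the 13.5×24.5 cube; clipping to the common part keeps 123.75 mm²; the 19.5×24 cube at (2, 9.5) partially overlaps the running intersection; clipping to the common part keeps 71.50 mm² — boundary = 37.00 mm. Overall, the cross-section is a single solid region. Total boundary length (outer) = 37.00 mm.

37.00 mm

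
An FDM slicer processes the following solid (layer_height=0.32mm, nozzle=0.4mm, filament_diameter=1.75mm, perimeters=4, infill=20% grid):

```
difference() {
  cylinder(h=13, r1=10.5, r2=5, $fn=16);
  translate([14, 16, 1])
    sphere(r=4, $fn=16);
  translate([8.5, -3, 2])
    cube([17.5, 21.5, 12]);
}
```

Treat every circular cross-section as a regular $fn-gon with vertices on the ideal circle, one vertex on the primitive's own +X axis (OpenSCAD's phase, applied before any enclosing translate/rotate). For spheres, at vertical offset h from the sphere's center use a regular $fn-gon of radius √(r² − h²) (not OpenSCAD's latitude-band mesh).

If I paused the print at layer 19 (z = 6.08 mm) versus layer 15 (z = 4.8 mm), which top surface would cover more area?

layer 15 (z = 4.8 mm)

Layer 19 (z = 6.08): the cone: at t=0.468 of its height the radius interpolates to r₁+(r₂−r₁)t = 7.928, giving a regular 16-gon of that circumradius (area = (16/2)·7.928²·sin(360°/16) = 192.41 mm²); the sphere at (14, 16) is not intersected at this z (|z−center|=5.080 > r=4); the 17.5×21.5 cube at (8.5, -3) contributes its full rectangle (area 376.25 mm²); Subtracting the remaining from the first: starting from the cone (192.41 mm²), the 17.5×21.5 cube at (8.5, -3) misses the remaining region (no effect) — area = 192.41 mm². So its area = 192.41 mm². Layer 15 (z = 4.8): the cone (r1=10.5→r2=5) has section circumradius 8.469 here — a regular 16-gon (area = (16/2)·8.469²·sin(360°/16) = 219.59 mm²); the sphere at (14, 16): section is a regular 16-gon, circumradius = √(r²−h²) = √(4²−3.8²) = 1.249 (area = (16/2)·1.249²·sin(360°/16) = 4.78 mm²); the 17.5×21.5 cube at (8.5, -3) contributes its full rectangle (area 376.25 mm²); After the difference (first − rest): starting from the cone (219.59 mm²), the r=4 sphere at (14, 16) misses the remaining region (no effect); the 17.5×21.5 cube at (8.5, -3) misses the remaining region (no effect) — area = 219.59 mm². So its area = 219.59 mm². Layer 15 is larger (219.59 vs 192.41 mm²).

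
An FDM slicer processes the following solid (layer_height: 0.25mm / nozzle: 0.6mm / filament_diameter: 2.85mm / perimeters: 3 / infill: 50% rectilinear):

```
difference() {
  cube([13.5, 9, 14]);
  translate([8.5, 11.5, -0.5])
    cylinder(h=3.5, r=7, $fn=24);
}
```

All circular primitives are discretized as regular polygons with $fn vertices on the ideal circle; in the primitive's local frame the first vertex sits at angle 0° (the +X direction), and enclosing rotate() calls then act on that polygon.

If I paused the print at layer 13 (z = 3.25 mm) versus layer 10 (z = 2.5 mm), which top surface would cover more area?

layer 13 (z = 3.25 mm)

Layer 13 (z = 3.25): the cube is present — its section is the full 13.5×9 rectangle (area 121.50 mm²); the cylinder at (8.5, 11.5) is not intersected at this z (z outside [-0.5, 3]); Subtracting the remaining from the first: none of the subtracted shapes is present at this height, so the 13.5×9 cube is unchanged — area = 121.50 mm². So its area = 121.50 mm². Layer 10 (z = 2.5): the cube is present — its section is the full 13.5×9 rectangle (area 121.50 mm²); the r=7 cylinder at (8.5, 11.5) gives a regular 24-gon of circumradius 7 (constant along its height) (area = (24/2)·7.000²·sin(360°/24) = 152.19 mm²); Subtracting the remaining from the first: starting from the 13.5×9 cube (121.50 mm²), the r=7 cylinder at (8.5, 11.5) partially overlaps it — only the 40.05 mm² overlap (of its 152.19 mm²) is removed, clipping the outline — area = 81.45 mm². So its area = 81.45 mm². Layer 13 is larger (121.50 vs 81.45 mm²).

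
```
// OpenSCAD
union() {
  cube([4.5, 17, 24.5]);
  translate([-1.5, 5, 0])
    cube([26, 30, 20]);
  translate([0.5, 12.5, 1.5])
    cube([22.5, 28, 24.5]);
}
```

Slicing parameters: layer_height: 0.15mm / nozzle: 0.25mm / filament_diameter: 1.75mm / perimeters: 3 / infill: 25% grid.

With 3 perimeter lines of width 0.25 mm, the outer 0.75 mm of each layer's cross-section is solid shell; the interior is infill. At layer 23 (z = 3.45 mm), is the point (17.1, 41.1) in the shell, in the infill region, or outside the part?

outside

At z = 3.45 mm: the 4.5×17 cube contributes its full rectangle; the cube at (-1.5, 5) (footprint 26×30) is included at this height; the cube at (0.5, 12.5) (footprint 22.5×28) is included at this height; Taking the union: the regions partially overlap (shared area 560.25 mm²), so overlapping operands fuse into one piece — 1 connected region. Overall, the cross-section is a single solid region. The nearest boundary edge runs (0.50, 40.50)→(23.00, 40.50); distance from the point to it = 0.60 mm. The point is not inside any of the regions above, so it lies outside the cross-section (0.60 mm from the nearest boundary).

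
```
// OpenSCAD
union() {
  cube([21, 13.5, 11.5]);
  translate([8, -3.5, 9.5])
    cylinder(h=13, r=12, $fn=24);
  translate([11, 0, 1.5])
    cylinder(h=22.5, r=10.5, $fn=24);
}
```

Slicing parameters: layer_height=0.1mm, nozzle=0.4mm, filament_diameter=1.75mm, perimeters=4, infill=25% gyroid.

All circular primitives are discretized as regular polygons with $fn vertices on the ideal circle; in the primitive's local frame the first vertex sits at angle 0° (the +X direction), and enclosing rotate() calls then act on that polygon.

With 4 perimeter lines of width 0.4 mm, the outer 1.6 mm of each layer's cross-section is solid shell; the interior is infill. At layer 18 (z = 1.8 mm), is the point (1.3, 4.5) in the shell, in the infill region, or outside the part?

At z = 1.8 mm: the 21×13.5 cube contributes its full rectangle; the cylinder at (8, -3.5) is not intersected at this z (z outside [9.5, 22.5]); the r=10.5 cylinder at (11, 0) contributes a regular 24-gon of circumradius 10.5; Combining (union): the regions partially overlap (shared area 170.31 mm²), so overlapping operands fuse into one piece — 1 connected region. Overall, the cross-section is a single solid region. The nearest boundary edge runs (0.00, 0.00)→(0.00, 13.50); distance from the point to it = 1.30 mm. The point is inside the cross-section, 1.30 mm from the nearest boundary — within the 1.6 mm shell band (4 × 0.4).

shell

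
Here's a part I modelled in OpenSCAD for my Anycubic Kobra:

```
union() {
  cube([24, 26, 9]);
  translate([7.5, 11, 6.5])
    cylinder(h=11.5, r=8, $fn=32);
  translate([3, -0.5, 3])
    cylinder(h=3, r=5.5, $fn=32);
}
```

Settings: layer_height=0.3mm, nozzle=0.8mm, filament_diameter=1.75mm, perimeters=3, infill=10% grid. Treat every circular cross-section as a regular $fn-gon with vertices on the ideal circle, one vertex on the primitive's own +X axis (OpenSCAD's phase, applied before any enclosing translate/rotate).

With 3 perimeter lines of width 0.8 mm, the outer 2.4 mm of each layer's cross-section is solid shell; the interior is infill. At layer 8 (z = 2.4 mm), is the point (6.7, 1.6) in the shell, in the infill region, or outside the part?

At z = 2.4 mm: the cube is present — its section is the full 24×26 rectangle; the cylinder at (7.5, 11) does not reach this height (z outside [6.5, 18]); the cylinder at (3, -0.5) does not reach this height (z outside [3, 6]); Taking the union: only the 24×26 cube is present, so the union is just that shape — 1 connected region. Overall, the cross-section is a single solid region. The nearest boundary edge runs (0.00, 0.00)→(24.00, 0.00); distance from the point to it = 1.60 mm. The point is inside the cross-section, 1.60 mm from the nearest boundary — within the 2.4 mm shell band (3 × 0.8).

shell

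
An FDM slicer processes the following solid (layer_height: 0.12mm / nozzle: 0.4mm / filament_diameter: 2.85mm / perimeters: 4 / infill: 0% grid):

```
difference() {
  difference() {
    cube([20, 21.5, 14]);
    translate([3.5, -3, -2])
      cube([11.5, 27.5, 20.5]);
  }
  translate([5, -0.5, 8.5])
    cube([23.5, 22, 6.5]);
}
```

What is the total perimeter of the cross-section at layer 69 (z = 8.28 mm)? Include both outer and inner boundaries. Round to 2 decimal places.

103.00 mm

At z = 8.28 mm: the cube (footprint 20×21.5) is included at this height (perimeter 83.00 mm); the 11.5×27.5 cube at (3.5, -3) contributes its full rectangle (perimeter 78.00 mm); Taking the first minus the rest: starting from the 20×21.5 cube, the 11.5×27.5 cube at (3.5, -3) partially overlaps it — only the 247.25 mm² overlap (of its 316.25 mm²) is removed, clipping the outline — boundary = 103.00 mm; the cube at (5, -0.5) does not reach this height (z outside [8.5, 15]); Subtracting the remaining from the first: none of the subtracted shapes is present at this height, so the result so far is unchanged — boundary = 103.00 mm. Overall, the cross-section has 2 separate islands. Total boundary length (outer) = 103.00 mm.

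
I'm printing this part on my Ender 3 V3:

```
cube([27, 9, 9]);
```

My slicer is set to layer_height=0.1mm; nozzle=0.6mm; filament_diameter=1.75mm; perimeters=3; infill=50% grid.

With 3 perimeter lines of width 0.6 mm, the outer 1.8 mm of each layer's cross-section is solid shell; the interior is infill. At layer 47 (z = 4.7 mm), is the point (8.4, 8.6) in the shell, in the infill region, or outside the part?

shell

At z = 4.7 mm: the 27×9 cube contributes its full rectangle. Overall, the cross-section is a single solid region. The nearest boundary edge runs (27.00, 9.00)→(0.00, 9.00); distance from the point to it = 0.40 mm. The point is inside the cross-section, 0.40 mm from the nearest boundary — within the 1.8 mm shell band (3 × 0.6).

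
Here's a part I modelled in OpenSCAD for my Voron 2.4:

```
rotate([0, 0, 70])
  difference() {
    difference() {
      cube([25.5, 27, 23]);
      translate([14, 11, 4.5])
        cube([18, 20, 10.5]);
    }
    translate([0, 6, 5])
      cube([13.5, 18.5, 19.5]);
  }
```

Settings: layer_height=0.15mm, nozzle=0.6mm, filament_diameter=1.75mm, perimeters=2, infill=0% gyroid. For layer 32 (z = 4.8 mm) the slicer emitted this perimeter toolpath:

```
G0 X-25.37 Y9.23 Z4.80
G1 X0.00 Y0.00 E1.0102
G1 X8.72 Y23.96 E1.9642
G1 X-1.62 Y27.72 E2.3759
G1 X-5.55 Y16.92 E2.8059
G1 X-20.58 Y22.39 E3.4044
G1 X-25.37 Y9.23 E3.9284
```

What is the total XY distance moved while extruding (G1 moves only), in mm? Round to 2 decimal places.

104.99 mm

Sum the Euclidean lengths of each G1 segment: total = 104.99 mm.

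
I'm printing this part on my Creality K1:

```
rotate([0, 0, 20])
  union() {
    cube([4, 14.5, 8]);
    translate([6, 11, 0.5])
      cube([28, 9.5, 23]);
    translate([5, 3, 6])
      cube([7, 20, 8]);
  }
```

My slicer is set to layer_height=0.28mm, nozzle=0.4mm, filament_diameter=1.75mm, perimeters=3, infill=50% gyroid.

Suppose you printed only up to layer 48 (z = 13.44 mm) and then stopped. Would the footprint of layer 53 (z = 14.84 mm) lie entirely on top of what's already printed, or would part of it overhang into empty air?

Compare the two slices. At z = 13.44: the cube does not reach this height (z outside [0, 8]); the 28×9.5 cube at (6, 11) contributes its full rectangle (area 266.00 mm²); the cube at (5, 3) is present — its section is the full 7×20 rectangle (area 140.00 mm²); Taking the union: the regions partially overlap — summed areas 406.00 mm² minus the doubly-counted overlap 57.00 mm² gives 349.00 mm² — area = 349.00 mm²; (rotated 20° about Z; rotation is an isometry so areas/perimeters/island counts are preserved). At z = 14.84: the cube is absent (z outside [0, 8]); the cube at (6, 11) is present — its section is the full 28×9.5 rectangle (area 266.00 mm²); the cube at (5, 3) is not intersected at this z (z outside [6, 14]); Merging all regions: only the 28×9.5 cube at (6, 11) is present, so the union is just that shape — area = 266.00 mm²; (rotated 20° about Z; rotation is an isometry so areas/perimeters/island counts are preserved). Checking containment: the cross-section at z = 14.84 is a subset of the cross-section at z = 13.44.

entirely on top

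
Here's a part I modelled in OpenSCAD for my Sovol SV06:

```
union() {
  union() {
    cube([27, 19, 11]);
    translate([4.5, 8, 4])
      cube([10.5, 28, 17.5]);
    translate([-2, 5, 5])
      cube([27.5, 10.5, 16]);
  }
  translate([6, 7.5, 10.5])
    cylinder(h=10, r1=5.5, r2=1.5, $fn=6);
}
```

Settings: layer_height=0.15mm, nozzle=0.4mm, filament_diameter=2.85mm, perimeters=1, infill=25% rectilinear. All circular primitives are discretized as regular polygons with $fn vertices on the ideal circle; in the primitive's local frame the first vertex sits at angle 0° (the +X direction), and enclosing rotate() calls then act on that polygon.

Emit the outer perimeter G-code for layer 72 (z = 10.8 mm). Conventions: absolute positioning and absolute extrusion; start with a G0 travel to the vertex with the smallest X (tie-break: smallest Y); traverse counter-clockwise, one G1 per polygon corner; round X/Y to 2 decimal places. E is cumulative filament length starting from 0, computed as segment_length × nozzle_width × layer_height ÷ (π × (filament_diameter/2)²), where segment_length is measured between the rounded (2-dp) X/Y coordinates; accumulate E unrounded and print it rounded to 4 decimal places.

G0 X-2.00 Y5.00 Z10.80
G1 X0.00 Y5.00 E0.0188
G1 X0.00 Y0.00 E0.0658
G1 X27.00 Y0.00 E0.3198
G1 X27.00 Y19.00 E0.4985
G1 X15.00 Y19.00 E0.6113
G1 X15.00 Y36.00 E0.7712
G1 X4.50 Y36.00 E0.8700
G1 X4.50 Y19.00 E1.0299
G1 X0.00 Y19.00 E1.0722
G1 X0.00 Y15.50 E1.1051
G1 X-2.00 Y15.50 E1.1239
G1 X-2.00 Y5.00 E1.2227

At z = 10.8 mm: the cube (footprint 27×19) is included at this height; the 10.5×28 cube at (4.5, 8) contributes its full rectangle; the cube at (-2, 5) (footprint 27.5×10.5) is included at this height; Merging all regions: the regions partially overlap (shared area 383.25 mm²), so overlapping operands fuse into one piece — 1 connected region; the cone at (6, 7.5) (r1=5.5→r2=1.5) has section circumradius 5.380 here — a regular 6-gon; Merging all regions: the cone at (6, 7.5) lies entirely inside that combined region, so the union is just that combined region — 1 connected region. The outline is a single polygon with 12 vertices. Extrusion per mm of travel: 0.4 × 0.15 / (π × 1.425²) = 0.009405. Accumulating E over each segment gives final E = 1.2227.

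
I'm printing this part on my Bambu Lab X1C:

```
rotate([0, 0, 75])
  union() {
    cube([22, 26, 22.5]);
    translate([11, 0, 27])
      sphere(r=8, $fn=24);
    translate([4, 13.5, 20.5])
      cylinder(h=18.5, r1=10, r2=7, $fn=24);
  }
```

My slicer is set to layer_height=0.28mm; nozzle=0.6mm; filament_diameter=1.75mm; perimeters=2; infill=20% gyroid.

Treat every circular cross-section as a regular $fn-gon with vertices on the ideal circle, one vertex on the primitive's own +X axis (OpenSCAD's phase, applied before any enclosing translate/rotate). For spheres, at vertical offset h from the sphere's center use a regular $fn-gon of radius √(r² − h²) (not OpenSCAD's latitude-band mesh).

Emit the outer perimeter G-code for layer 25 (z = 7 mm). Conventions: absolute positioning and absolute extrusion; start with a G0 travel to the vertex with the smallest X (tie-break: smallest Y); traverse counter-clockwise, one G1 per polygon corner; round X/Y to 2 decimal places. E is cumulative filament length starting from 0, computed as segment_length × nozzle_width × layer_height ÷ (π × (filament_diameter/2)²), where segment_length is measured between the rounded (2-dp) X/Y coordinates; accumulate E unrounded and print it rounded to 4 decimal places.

G0 X-25.11 Y6.73 Z7.00
G1 X0.00 Y0.00 E1.8157
G1 X5.69 Y21.25 E3.3523
G1 X-19.42 Y27.98 E5.1680
G1 X-25.11 Y6.73 E6.7045

At z = 7 mm: the cube is present — its section is the full 22×26 rectangle; the sphere at (11, 0) is absent (|z−center|=20.000 > r=8); the cone at (4, 13.5) does not reach this height (z outside [20.5, 39]); Merging all regions: only the 22×26 cube is present, so the union is just that shape — 1 connected region; (rotated 75° about Z; rotation is an isometry so areas/perimeters/island counts are preserved). The outline is a single polygon with 4 vertices. Extrusion per mm of travel: 0.6 × 0.28 / (π × 0.875²) = 0.069846. Accumulating E over each segment gives final E = 6.7045.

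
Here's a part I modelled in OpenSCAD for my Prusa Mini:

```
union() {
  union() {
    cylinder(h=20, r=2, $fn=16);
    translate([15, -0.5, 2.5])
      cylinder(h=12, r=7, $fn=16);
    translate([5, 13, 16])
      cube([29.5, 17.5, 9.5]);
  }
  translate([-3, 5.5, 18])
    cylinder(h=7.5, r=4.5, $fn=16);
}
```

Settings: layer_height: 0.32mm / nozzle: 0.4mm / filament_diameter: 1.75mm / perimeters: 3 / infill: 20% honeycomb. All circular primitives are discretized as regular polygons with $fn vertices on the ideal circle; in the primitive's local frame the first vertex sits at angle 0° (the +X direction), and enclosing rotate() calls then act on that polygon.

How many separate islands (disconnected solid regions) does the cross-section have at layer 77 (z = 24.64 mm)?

2

At z = 24.64 mm: the cylinder is not intersected at this z (z outside [0, 20]); the cylinder at (15, -0.5) does not reach this height (z outside [2.5, 14.5]); the cube at (5, 13) is present — its section is the full 29.5×17.5 rectangle; Taking the union: only the 29.5×17.5 cube at (5, 13) is present, so the union is just that shape — 1 connected region; the r=4.5 cylinder at (-3, 5.5) contributes a regular 16-gon of circumradius 4.5; Taking the union: the 2 present regions are separate (no shared area or edge), so areas and boundary lengths simply add and each stays a separate island — 2 connected regions. Overall, the cross-section has 2 separate islands. Island count = 2.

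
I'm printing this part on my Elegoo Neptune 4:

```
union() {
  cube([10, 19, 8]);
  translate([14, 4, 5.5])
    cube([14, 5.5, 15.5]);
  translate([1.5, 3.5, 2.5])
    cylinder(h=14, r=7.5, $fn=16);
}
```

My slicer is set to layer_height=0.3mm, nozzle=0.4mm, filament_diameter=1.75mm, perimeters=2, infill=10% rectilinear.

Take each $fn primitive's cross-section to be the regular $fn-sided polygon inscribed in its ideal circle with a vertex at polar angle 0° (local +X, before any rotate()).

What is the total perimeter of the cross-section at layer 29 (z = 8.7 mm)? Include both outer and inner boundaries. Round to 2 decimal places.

85.82 mm

At z = 8.7 mm: the cube is absent (z outside [0, 8]); the 14×5.5 cube at (14, 4) contributes its full rectangle (perimeter 39.00 mm); the r=7.5 cylinder at (1.5, 3.5) gives a regular 16-gon of circumradius 7.5 (constant along its height) (perimeter = 2·16·7.500·sin(180°/16) = 46.82 mm); Combining (union): the 2 present regions are separate (no shared area or edge), so areas and boundary lengths simply add and each stays a separate island — boundary = 85.82 mm. Overall, the cross-section has 2 separate islands. Total boundary length (outer) = 85.82 mm.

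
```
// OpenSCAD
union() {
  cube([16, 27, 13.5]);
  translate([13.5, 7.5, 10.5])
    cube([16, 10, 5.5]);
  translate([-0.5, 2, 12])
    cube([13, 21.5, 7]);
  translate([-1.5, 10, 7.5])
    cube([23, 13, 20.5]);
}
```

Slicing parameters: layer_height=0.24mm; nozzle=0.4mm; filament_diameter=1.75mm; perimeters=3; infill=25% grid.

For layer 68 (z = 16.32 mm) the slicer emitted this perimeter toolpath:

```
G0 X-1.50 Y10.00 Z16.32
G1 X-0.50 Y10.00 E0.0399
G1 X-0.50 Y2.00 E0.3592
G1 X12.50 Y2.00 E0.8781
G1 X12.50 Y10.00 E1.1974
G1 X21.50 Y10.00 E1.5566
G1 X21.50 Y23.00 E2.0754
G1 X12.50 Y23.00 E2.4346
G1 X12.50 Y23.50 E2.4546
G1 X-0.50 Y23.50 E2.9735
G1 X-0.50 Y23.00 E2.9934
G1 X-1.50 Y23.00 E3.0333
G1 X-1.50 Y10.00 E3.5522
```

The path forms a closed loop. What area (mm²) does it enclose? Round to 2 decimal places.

Apply the shoelace formula to the sequence of (X, Y) vertices; enclosed area = 409.50 mm².

409.50 mm²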